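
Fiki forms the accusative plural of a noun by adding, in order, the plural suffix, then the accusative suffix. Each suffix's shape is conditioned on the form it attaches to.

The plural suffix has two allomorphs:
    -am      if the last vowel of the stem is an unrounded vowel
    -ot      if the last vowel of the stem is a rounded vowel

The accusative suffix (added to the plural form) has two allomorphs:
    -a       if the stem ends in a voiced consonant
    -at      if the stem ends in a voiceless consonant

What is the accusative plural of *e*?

eama

*e* — last vowel /e/ (an unrounded vowel) → -am → *eam*.
The plural form *eam*: final consonant = /m/, voiced → -a → *eama*.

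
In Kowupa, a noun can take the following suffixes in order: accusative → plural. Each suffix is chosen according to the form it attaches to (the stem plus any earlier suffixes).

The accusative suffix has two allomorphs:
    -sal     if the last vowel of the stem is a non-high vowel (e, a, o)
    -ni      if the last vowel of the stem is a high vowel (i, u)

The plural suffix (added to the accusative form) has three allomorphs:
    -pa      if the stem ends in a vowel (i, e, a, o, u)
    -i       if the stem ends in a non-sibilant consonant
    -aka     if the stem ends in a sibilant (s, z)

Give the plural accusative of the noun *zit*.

zitnipa

Since the last vowel of *zit* is /i/ (a high vowel), it takes -ni, giving *zitni*.
The accusative form *zitni* — final sound /i/ (a vowel) → -pa → *zitnipa*.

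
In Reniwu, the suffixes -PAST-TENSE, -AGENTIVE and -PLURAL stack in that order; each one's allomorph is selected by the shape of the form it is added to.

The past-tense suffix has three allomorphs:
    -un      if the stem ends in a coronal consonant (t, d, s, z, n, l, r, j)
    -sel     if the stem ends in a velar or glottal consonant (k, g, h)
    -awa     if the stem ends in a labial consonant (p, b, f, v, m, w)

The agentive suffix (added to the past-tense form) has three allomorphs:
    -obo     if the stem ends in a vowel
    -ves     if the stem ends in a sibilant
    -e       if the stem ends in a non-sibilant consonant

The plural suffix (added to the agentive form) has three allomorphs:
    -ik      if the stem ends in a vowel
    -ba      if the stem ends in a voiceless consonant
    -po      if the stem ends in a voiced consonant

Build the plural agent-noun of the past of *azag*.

azagseleik

Since the final consonant of *azag* is /g/ (velar/glottal), it takes -sel, giving *azagsel*.
The past-tense form *azagsel*: final sound = /l/, a non-sibilant consonant → -e → *azagsele*.
The agentive form *azagsele*: final sound = /e/, a vowel → -ik → *azagseleik*.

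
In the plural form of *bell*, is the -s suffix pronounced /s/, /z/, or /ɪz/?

The stem *bell* ends in a voiced non-sibilant sound.
The plural suffix surfaces as /ɪz/ after sibilants, /s/ after other voiceless consonants, and /z/ after other voiced sounds.
So the plural -s on *bell* is pronounced /z/.

/z/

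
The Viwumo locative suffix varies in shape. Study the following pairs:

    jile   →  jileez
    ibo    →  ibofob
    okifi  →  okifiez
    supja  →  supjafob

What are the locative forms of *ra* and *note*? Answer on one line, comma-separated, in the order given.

rafob, noteez

The pattern is front/back vowel harmony: -ez when the last vowel of the stem is a front vowel (*jile*, *okifi*); -fob when the last vowel of the stem is a back vowel (*ibo*, *supja*).
*ra* — last vowel /a/ (a back vowel) → -fob → *rafob*.
*note* — last vowel /e/ (a front vowel) → -ez → *noteez*.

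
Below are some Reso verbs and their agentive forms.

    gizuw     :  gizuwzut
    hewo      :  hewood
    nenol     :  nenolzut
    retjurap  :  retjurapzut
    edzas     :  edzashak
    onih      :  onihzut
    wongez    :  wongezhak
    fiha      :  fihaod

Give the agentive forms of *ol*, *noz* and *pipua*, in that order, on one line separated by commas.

olzut, nozhak, pipuaod

Looking at the final sound of each stem: -hak when the stem ends in a sibilant (*edzas*, *wongez*); -zut when the stem ends in a non-sibilant consonant (*gizuw*, *nenol*, *retjurap*, *onih*); -od when the stem ends in a vowel (*hewo*, *fiha*).
*ol* — final sound /l/ (a non-sibilant consonant) → -zut → *olzut*.
*noz* — final sound /z/ (a sibilant) → -hak → *nozhak*.
The final sound of *pipua* is /a/, which is a vowel, so the suffix is -od, giving *pipuaod*.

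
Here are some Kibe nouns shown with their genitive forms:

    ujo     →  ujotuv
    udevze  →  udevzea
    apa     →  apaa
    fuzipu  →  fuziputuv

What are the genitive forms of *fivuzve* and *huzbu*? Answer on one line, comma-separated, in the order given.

The alternation tracks the last vowel of the stem — -tuv when the last vowel of the stem is a rounded vowel (*ujo*, *fuzipu*); -a when the last vowel of the stem is an unrounded vowel (*udevze*, *apa*).
The last vowel of *fivuzve* is /e/, which is an unrounded vowel, so the suffix is -a, giving *fivuzvea*.
The last vowel of *huzbu* is /u/, which is a rounded vowel, so the suffix is -tuv, giving *huzbutuv*.

fivuzvea, huzbutuv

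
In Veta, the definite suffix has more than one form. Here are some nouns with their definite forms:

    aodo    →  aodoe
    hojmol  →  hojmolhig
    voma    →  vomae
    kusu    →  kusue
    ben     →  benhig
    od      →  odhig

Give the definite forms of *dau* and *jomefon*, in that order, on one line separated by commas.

The alternation tracks the final sound of the stem — -hig when the stem ends in a consonant (*hojmol*, *ben*, *od*); -e when the stem ends in a vowel (*aodo*, *voma*, *kusu*).
*dau* — final sound /u/ (a vowel) → -e → *daue*.
The final sound of *jomefon* is /n/, which is a consonant, so the suffix is -hig, giving *jomefonhig*.

daue, jomefonhig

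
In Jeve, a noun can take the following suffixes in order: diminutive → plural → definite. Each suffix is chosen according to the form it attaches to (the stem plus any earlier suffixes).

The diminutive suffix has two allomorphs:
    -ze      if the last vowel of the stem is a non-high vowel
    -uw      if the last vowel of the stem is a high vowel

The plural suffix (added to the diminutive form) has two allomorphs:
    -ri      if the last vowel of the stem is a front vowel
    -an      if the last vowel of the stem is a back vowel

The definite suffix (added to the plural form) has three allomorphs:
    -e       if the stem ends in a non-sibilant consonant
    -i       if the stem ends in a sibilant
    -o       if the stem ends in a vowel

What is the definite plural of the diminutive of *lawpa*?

*lawpa*: last vowel = /a/, a non-high vowel → -ze → *lawpaze*.
The diminutive form *lawpaze* — last vowel /e/ (a front vowel) → -ri → *lawpazeri*.
The plural form *lawpazeri*: final sound = /i/, a vowel → -o → *lawpazerio*.

lawpazerio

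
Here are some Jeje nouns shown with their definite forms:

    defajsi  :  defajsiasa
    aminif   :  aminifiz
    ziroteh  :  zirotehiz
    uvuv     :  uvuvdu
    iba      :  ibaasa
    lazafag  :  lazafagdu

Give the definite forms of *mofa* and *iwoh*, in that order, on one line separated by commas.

Looking at the final sound of each stem: -iz when the stem ends in a voiceless consonant (*aminif*, *ziroteh*); -du when the stem ends in a voiced consonant (*uvuv*, *lazafag*); -asa when the stem ends in a vowel (*defajsi*, *iba*).
*mofa*: final sound = /a/, a vowel → -asa → *mofaasa*.
*iwoh* — final sound /h/ (a voiceless consonant) → -iz → *iwohiz*.

mofaasa, iwohiz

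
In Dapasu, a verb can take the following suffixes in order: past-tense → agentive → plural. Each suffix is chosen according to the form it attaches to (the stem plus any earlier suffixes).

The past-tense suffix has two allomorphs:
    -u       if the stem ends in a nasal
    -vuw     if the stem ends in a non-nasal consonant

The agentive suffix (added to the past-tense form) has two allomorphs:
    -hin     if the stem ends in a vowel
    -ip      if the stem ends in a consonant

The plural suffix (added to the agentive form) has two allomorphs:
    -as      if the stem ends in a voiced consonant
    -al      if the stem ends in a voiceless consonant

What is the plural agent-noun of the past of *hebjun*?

*hebjun* — final consonant /n/ (a nasal) → -u → *hebjunu*.
The past-tense form *hebjunu*: final sound = /u/, a vowel → -hin → *hebjunuhin*.
The agentive form *hebjunuhin* — final consonant /n/ (voiced) → -as → *hebjunuhinas*.

hebjunuhinas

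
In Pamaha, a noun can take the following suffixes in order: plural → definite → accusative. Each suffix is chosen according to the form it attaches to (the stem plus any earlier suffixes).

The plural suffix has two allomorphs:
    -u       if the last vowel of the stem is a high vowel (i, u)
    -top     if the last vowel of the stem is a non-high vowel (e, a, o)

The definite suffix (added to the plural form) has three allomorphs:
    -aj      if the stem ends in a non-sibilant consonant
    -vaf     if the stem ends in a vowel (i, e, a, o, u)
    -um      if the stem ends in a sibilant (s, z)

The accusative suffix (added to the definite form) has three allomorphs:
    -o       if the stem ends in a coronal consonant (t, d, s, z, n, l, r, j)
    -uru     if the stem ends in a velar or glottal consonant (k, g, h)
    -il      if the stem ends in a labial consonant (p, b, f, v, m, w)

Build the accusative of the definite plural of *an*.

Since the last vowel of *an* is /a/ (a non-high vowel), it takes -top, giving *antop*.
Since the final sound of the plural form *antop* is /p/ (a non-sibilant consonant), it takes -aj, giving *antopaj*.
The final consonant of the definite form *antopaj* is /j/, which is coronal, so the accusative suffix is -o, giving *antopajo*.

antopajo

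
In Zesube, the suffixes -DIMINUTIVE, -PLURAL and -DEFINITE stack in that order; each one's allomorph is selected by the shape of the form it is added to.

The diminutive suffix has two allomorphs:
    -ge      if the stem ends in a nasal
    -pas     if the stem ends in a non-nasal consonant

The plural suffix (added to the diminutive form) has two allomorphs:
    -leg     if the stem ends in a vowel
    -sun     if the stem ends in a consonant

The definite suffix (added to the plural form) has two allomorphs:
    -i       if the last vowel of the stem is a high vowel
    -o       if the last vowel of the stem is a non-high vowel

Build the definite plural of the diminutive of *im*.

*im*: final consonant = /m/, a nasal → -ge → *imge*.
The diminutive form *imge*: final sound = /e/, a vowel → -leg → *imgeleg*.
The last vowel of the plural form *imgeleg* is /e/, which is a non-high vowel, so the definite suffix is -o, giving *imgelego*.

imgelego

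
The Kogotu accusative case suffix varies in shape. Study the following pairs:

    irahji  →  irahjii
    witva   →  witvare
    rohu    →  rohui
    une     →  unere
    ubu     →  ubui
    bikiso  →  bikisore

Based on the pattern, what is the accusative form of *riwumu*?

riwumui

Looking at the last vowel of each stem: -i when the last vowel of the stem is a high vowel (*irahji*, *rohu*, *ubu*); -re when the last vowel of the stem is a non-high vowel (*witva*, *une*, *bikiso*).
The last vowel of *riwumu* is /u/, which is a high vowel, so the suffix is -i, giving *riwumui*.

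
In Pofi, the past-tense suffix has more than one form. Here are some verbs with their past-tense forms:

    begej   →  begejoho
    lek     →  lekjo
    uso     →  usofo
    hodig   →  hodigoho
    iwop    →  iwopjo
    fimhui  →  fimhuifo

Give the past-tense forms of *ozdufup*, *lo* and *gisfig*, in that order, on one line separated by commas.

The pattern is voicing of the final sound: -jo when the stem ends in a voiceless consonant (*lek*, *iwop*); -oho when the stem ends in a voiced consonant (*begej*, *hodig*); -fo when the stem ends in a vowel (*uso*, *fimhui*).
*ozdufup* — final sound /p/ (a voiceless consonant) → -jo → *ozdufupjo*.
Since the final sound of *lo* is /o/ (a vowel), it takes -fo, giving *lofo*.
*gisfig*: final sound = /g/, a voiced consonant → -oho → *gisfigoho*.

ozdufupjo, lofo, gisfigoho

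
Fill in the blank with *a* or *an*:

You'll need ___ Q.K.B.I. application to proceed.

The indefinite article is chosen by the initial *sound* of the following word, not its spelling.
The initialism *Q.K.B.I.* is read letter by letter; the first letter, Q, is pronounced /kjuː/, which begins with a consonant sound.
So the article is *a*: You'll need a Q.K.B.I. application to proceed.

a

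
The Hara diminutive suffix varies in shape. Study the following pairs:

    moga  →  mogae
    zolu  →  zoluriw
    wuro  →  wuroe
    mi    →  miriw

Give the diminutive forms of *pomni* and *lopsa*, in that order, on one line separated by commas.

pomniriw, lopsae

The pattern is height harmony: -riw when the last vowel of the stem is a high vowel (*zolu*, *mi*); -e when the last vowel of the stem is a non-high vowel (*moga*, *wuro*).
Since the last vowel of *pomni* is /i/ (a high vowel), it takes -riw, giving *pomniriw*.
The last vowel of *lopsa* is /a/, which is a non-high vowel, so the suffix is -e, giving *lopsae*.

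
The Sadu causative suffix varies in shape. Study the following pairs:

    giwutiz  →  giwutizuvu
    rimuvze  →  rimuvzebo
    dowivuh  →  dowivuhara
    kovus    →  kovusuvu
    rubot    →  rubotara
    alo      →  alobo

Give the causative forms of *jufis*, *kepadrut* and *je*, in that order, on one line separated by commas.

The pattern is sibilance of the final sound: -uvu when the stem ends in a sibilant (*giwutiz*, *kovus*); -ara when the stem ends in a non-sibilant consonant (*dowivuh*, *rubot*); -bo when the stem ends in a vowel (*rimuvze*, *alo*).
*jufis* — final sound /s/ (a sibilant) → -uvu → *jufisuvu*.
The final sound of *kepadrut* is /t/, which is a non-sibilant consonant, so the suffix is -ara, giving *kepadrutara*.
*je* — final sound /e/ (a vowel) → -bo → *jebo*.

jufisuvu, kepadrutara, jebo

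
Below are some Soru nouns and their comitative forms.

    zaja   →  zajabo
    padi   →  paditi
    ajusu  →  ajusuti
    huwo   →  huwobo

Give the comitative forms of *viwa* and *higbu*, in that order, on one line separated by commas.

viwabo, higbuti

Looking at the last vowel of each stem: -ti when the last vowel of the stem is a high vowel (*padi*, *ajusu*); -bo when the last vowel of the stem is a non-high vowel (*zaja*, *huwo*).
The last vowel of *viwa* is /a/, which is a non-high vowel, so the suffix is -bo, giving *viwabo*.
Since the last vowel of *higbu* is /u/ (a high vowel), it takes -ti, giving *higbuti*.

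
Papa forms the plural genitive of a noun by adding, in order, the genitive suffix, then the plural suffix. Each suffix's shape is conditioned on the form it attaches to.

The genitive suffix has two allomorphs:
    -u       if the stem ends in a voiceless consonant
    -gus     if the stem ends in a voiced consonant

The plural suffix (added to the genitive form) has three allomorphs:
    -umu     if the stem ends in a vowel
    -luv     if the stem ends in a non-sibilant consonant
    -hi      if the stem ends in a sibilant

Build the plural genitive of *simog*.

The final consonant of *simog* is /g/, which is voiced, so the genitive suffix is -gus, giving *simoggus*.
The final sound of the genitive form *simoggus* is /s/, which is a sibilant, so the plural suffix is -hi, giving *simoggushi*.

simoggushi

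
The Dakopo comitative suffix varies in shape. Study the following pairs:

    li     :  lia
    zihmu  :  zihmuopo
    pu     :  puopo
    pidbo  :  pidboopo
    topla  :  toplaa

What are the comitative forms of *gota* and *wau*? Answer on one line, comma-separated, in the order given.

The suffix is conditioned by the last vowel: -opo when the last vowel of the stem is a rounded vowel (*zihmu*, *pu*, *pidbo*); -a when the last vowel of the stem is an unrounded vowel (*li*, *topla*).
*gota*: last vowel = /a/, an unrounded vowel → -a → *gotaa*.
*wau*: last vowel = /u/, a rounded vowel → -opo → *wauopo*.

gotaa, wauopo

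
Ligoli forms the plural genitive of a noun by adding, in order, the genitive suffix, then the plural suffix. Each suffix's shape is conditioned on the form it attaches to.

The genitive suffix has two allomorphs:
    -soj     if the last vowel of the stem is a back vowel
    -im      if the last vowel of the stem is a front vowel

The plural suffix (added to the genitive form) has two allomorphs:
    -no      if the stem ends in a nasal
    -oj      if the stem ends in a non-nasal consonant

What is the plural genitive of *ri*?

riimno

*ri*: last vowel = /i/, a front vowel → -im → *riim*.
The genitive form *riim*: final consonant = /m/, a nasal → -no → *riimno*.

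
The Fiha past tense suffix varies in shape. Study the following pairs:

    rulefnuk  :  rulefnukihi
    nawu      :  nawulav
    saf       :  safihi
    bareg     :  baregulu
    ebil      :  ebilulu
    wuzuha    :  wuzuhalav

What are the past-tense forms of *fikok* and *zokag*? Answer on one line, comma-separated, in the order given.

fikokihi, zokagulu

Looking at the final sound of each stem: -ihi when the stem ends in a voiceless consonant (*rulefnuk*, *saf*); -ulu when the stem ends in a voiced consonant (*bareg*, *ebil*); -lav when the stem ends in a vowel (*nawu*, *wuzuha*).
*fikok*: final sound = /k/, a voiceless consonant → -ihi → *fikokihi*.
The final sound of *zokag* is /g/, which is a voiced consonant, so the suffix is -ulu, giving *zokagulu*.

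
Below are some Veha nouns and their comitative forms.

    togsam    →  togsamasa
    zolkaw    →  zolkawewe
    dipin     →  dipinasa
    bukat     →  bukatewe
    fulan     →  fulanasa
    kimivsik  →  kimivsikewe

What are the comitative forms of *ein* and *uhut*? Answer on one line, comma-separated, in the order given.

einasa, uhutewe

The pattern is nasality of the final consonant: -asa when the stem ends in a nasal (*togsam*, *dipin*, *fulan*); -ewe when the stem ends in a non-nasal consonant (*zolkaw*, *bukat*, *kimivsik*).
The final consonant of *ein* is /n/, which is a nasal, so the suffix is -asa, giving *einasa*.
Since the final consonant of *uhut* is /t/ (non-nasal), it takes -ewe, giving *uhutewe*.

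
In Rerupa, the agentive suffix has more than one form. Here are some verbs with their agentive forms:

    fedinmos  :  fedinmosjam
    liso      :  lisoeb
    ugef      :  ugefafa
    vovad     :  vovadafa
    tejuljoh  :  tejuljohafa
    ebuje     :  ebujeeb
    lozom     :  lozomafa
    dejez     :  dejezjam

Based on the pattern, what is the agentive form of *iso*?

isoeb

Looking at the final sound of each stem: -jam when the stem ends in a sibilant (*fedinmos*, *dejez*); -afa when the stem ends in a non-sibilant consonant (*ugef*, *vovad*, *tejuljoh*, *lozom*); -eb when the stem ends in a vowel (*liso*, *ebuje*).
*iso*: final sound = /o/, a vowel → -eb → *isoeb*.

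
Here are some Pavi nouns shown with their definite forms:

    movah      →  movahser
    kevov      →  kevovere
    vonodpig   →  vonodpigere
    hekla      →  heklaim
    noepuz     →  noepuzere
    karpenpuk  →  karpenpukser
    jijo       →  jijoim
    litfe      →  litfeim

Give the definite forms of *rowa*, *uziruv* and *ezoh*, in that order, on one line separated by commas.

Looking at the final sound of each stem: -ser when the stem ends in a voiceless consonant (*movah*, *karpenpuk*); -ere when the stem ends in a voiced consonant (*kevov*, *vonodpig*, *noepuz*); -im when the stem ends in a vowel (*hekla*, *jijo*, *litfe*).
Since the final sound of *rowa* is /a/ (a vowel), it takes -im, giving *rowaim*.
Since the final sound of *uziruv* is /v/ (a voiced consonant), it takes -ere, giving *uziruvere*.
*ezoh*: final sound = /h/, a voiceless consonant → -ser → *ezohser*.

rowaim, uziruvere, ezohser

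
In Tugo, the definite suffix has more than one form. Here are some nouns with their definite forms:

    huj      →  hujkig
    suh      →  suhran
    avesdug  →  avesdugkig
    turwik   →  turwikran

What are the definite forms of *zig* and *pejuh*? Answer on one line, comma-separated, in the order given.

zigkig, pejuhran

The suffix is conditioned by the final consonant: -ran when the stem ends in a voiceless consonant (*suh*, *turwik*); -kig when the stem ends in a voiced consonant (*huj*, *avesdug*).
Since the final consonant of *zig* is /g/ (voiced), it takes -kig, giving *zigkig*.
*pejuh* — final consonant /h/ (voiceless) → -ran → *pejuhran*.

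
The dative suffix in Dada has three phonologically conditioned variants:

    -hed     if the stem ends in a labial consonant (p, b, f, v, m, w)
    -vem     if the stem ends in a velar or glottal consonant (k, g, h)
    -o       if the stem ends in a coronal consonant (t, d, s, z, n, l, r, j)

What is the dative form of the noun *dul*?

dulo

*dul*: final consonant = /l/, coronal → -o → *dulo*.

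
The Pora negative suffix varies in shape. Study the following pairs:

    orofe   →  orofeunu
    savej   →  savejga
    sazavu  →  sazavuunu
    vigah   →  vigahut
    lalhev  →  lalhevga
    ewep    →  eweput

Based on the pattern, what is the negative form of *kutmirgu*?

kutmirguunu

Looking at the final sound of each stem: -ut when the stem ends in a voiceless consonant (*vigah*, *ewep*); -ga when the stem ends in a voiced consonant (*savej*, *lalhev*); -unu when the stem ends in a vowel (*orofe*, *sazavu*).
*kutmirgu* — final sound /u/ (a vowel) → -unu → *kutmirguunu*.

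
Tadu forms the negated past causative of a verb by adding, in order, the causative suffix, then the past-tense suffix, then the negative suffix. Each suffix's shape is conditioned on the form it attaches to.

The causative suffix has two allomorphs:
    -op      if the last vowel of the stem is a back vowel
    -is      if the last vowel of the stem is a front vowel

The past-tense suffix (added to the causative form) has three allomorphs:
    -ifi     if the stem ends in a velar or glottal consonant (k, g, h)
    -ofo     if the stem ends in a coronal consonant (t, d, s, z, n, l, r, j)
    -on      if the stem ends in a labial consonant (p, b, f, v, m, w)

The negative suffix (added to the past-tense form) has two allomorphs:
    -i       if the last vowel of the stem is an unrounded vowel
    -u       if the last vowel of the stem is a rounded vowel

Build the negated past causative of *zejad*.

*zejad* — last vowel /a/ (a back vowel) → -op → *zejadop*.
The final consonant of the causative form *zejadop* is /p/, which is labial, so the past-tense suffix is -on, giving *zejadopon*.
Since the last vowel of the past-tense form *zejadopon* is /o/ (a rounded vowel), it takes -u, giving *zejadoponu*.

zejadoponu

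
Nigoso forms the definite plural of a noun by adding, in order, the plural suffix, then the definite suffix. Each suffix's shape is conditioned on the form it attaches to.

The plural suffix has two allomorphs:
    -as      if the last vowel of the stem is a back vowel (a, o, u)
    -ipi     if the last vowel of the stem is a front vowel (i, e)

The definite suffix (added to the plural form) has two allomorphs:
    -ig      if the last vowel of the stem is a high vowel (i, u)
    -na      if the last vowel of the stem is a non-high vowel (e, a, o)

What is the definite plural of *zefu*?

zefuasna

*zefu*: last vowel = /u/, a back vowel → -as → *zefuas*.
The plural form *zefuas*: last vowel = /a/, a non-high vowel → -na → *zefuasna*.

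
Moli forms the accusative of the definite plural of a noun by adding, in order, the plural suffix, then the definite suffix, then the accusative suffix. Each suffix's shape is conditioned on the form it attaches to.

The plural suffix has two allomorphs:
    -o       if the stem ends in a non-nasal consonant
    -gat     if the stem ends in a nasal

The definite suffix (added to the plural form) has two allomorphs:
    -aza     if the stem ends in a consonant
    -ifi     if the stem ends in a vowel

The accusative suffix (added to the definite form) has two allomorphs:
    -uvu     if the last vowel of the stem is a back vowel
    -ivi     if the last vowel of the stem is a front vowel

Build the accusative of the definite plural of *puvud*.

Since the final consonant of *puvud* is /d/ (non-nasal), it takes -o, giving *puvudo*.
The plural form *puvudo*: final sound = /o/, a vowel → -ifi → *puvudoifi*.
The last vowel of the definite form *puvudoifi* is /i/, which is a front vowel, so the accusative suffix is -ivi, giving *puvudoifiivi*.

puvudoifiivi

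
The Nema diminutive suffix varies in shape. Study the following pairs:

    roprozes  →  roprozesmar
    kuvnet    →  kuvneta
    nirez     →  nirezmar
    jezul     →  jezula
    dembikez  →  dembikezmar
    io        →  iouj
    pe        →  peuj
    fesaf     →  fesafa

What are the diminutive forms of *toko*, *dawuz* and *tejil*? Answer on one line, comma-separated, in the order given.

tokouj, dawuzmar, tejila

The pattern is sibilance of the final sound: -mar when the stem ends in a sibilant (*roprozes*, *nirez*, *dembikez*); -a when the stem ends in a non-sibilant consonant (*kuvnet*, *jezul*, *fesaf*); -uj when the stem ends in a vowel (*io*, *pe*).
*toko* — final sound /o/ (a vowel) → -uj → *tokouj*.
Since the final sound of *dawuz* is /z/ (a sibilant), it takes -mar, giving *dawuzmar*.
*tejil*: final sound = /l/, a non-sibilant consonant → -a → *tejila*.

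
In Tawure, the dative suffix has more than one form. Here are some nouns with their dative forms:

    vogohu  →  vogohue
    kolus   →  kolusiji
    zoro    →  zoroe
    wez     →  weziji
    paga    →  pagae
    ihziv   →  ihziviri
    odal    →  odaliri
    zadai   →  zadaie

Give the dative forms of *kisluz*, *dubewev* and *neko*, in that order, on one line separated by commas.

The pattern is sibilance of the final sound: -iji when the stem ends in a sibilant (*kolus*, *wez*); -iri when the stem ends in a non-sibilant consonant (*ihziv*, *odal*); -e when the stem ends in a vowel (*vogohu*, *zoro*, *paga*, *zadai*).
*kisluz*: final sound = /z/, a sibilant → -iji → *kisluziji*.
*dubewev* — final sound /v/ (a non-sibilant consonant) → -iri → *dubeweviri*.
Since the final sound of *neko* is /o/ (a vowel), it takes -e, giving *nekoe*.

kisluziji, dubeweviri, nekoe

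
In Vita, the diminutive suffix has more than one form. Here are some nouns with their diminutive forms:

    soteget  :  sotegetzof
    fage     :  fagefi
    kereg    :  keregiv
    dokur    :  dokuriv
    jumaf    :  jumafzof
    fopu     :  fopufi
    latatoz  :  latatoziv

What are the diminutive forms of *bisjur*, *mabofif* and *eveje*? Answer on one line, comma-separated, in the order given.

bisjuriv, mabofifzof, evejefi

The suffix is conditioned by the final sound: -zof when the stem ends in a voiceless consonant (*soteget*, *jumaf*); -iv when the stem ends in a voiced consonant (*kereg*, *dokur*, *latatoz*); -fi when the stem ends in a vowel (*fage*, *fopu*).
Since the final sound of *bisjur* is /r/ (a voiced consonant), it takes -iv, giving *bisjuriv*.
*mabofif* — final sound /f/ (a voiceless consonant) → -zof → *mabofifzof*.
Since the final sound of *eveje* is /e/ (a vowel), it takes -fi, giving *evejefi*.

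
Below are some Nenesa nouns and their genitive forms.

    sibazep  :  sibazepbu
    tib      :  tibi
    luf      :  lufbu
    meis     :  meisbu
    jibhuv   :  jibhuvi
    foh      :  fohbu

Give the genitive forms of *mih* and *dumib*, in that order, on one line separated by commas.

mihbu, dumibi

The pattern is voicing of the final consonant: -bu when the stem ends in a voiceless consonant (*sibazep*, *luf*, *meis*, *foh*); -i when the stem ends in a voiced consonant (*tib*, *jibhuv*).
*mih* — final consonant /h/ (voiceless) → -bu → *mihbu*.
*dumib*: final consonant = /b/, voiced → -i → *dumibi*.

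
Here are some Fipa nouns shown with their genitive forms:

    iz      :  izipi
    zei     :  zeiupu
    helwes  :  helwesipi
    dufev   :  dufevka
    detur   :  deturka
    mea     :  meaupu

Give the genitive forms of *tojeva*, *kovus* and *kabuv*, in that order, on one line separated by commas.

tojevaupu, kovusipi, kabuvka

The alternation tracks the final sound of the stem — -ipi when the stem ends in a sibilant (*iz*, *helwes*); -ka when the stem ends in a non-sibilant consonant (*dufev*, *detur*); -upu when the stem ends in a vowel (*zei*, *mea*).
*tojeva* — final sound /a/ (a vowel) → -upu → *tojevaupu*.
The final sound of *kovus* is /s/, which is a sibilant, so the suffix is -ipi, giving *kovusipi*.
Since the final sound of *kabuv* is /v/ (a non-sibilant consonant), it takes -ka, giving *kabuvka*.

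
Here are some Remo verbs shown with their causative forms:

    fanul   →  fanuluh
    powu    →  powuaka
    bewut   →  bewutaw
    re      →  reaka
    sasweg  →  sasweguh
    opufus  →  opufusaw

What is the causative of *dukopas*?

dukopasaw

Looking at the final sound of each stem: -aw when the stem ends in a voiceless consonant (*bewut*, *opufus*); -uh when the stem ends in a voiced consonant (*fanul*, *sasweg*); -aka when the stem ends in a vowel (*powu*, *re*).
*dukopas* — final sound /s/ (a voiceless consonant) → -aw → *dukopasaw*.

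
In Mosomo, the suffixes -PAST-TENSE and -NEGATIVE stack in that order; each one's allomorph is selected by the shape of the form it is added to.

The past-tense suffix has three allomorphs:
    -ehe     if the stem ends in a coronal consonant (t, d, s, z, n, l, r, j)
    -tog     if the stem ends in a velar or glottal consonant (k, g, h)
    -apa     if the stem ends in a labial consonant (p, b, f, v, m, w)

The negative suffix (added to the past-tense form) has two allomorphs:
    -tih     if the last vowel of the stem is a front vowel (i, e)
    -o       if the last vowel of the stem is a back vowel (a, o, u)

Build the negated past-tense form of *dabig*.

dabigtogo

*dabig*: final consonant = /g/, velar/glottal → -tog → *dabigtog*.
The past-tense form *dabigtog* — last vowel /o/ (a back vowel) → -o → *dabigtogo*.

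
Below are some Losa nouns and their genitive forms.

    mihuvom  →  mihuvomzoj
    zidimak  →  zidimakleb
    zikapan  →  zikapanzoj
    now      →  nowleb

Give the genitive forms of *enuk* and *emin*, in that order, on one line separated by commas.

enukleb, eminzoj

Looking at the final consonant of each stem: -zoj when the stem ends in a nasal (*mihuvom*, *zikapan*); -leb when the stem ends in a non-nasal consonant (*zidimak*, *now*).
Since the final consonant of *enuk* is /k/ (non-nasal), it takes -leb, giving *enukleb*.
*emin* — final consonant /n/ (a nasal) → -zoj → *eminzoj*.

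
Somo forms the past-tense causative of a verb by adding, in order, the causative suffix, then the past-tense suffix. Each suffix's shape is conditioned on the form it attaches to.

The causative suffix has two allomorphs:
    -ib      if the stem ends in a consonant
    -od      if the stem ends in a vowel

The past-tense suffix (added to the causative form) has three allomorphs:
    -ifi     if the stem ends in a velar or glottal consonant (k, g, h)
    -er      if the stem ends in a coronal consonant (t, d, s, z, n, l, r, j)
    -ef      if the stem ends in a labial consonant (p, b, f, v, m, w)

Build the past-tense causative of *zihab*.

*zihab*: final sound = /b/, a consonant → -ib → *zihabib*.
The causative form *zihabib* — final consonant /b/ (labial) → -ef → *zihabibef*.

zihabibef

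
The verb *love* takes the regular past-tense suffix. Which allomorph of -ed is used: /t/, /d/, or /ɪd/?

/d/

The stem *love* ends in a voiced sound other than /d/.
The -ed suffix is realized as /ɪd/ after /t, d/; as /t/ after other voiceless consonants; and as /d/ after other voiced sounds.
So -ed on *love* is pronounced /d/.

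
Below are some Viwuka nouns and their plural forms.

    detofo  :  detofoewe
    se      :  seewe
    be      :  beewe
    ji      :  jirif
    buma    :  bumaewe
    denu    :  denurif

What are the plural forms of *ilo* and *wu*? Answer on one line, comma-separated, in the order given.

Looking at the last vowel of each stem: -rif when the last vowel of the stem is a high vowel (*ji*, *denu*); -ewe when the last vowel of the stem is a non-high vowel (*detofo*, *se*, *be*, *buma*).
Since the last vowel of *ilo* is /o/ (a non-high vowel), it takes -ewe, giving *iloewe*.
*wu* — last vowel /u/ (a high vowel) → -rif → *wurif*.

iloewe, wurif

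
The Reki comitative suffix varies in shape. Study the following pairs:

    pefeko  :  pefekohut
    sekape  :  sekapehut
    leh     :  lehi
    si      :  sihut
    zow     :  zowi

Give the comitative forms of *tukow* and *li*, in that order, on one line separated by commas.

The pattern is consonant vs. vowel: -i when the stem ends in a consonant (*leh*, *zow*); -hut when the stem ends in a vowel (*pefeko*, *sekape*, *si*).
The final sound of *tukow* is /w/, which is a consonant, so the suffix is -i, giving *tukowi*.
*li* — final sound /i/ (a vowel) → -hut → *lihut*.

tukowi, lihut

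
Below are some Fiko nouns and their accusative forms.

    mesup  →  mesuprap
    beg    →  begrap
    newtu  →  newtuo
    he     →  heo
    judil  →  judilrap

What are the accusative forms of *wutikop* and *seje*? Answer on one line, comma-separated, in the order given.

wutikoprap, sejeo

The suffix is conditioned by the final sound: -rap when the stem ends in a consonant (*mesup*, *beg*, *judil*); -o when the stem ends in a vowel (*newtu*, *he*).
Since the final sound of *wutikop* is /p/ (a consonant), it takes -rap, giving *wutikoprap*.
Since the final sound of *seje* is /e/ (a vowel), it takes -o, giving *sejeo*.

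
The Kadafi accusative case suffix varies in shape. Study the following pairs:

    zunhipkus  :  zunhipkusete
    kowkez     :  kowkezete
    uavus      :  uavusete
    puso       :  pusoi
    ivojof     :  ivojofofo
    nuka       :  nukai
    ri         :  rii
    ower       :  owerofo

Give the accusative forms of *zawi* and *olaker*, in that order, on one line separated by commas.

The pattern is sibilance of the final sound: -ete when the stem ends in a sibilant (*zunhipkus*, *kowkez*, *uavus*); -ofo when the stem ends in a non-sibilant consonant (*ivojof*, *ower*); -i when the stem ends in a vowel (*puso*, *nuka*, *ri*).
Since the final sound of *zawi* is /i/ (a vowel), it takes -i, giving *zawii*.
*olaker*: final sound = /r/, a non-sibilant consonant → -ofo → *olakerofo*.

zawii, olakerofo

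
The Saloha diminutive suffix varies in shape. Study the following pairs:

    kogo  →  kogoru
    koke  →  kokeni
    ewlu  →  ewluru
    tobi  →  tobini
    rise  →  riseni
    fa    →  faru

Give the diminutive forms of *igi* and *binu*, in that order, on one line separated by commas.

The suffix is conditioned by the last vowel: -ni when the last vowel of the stem is a front vowel (*koke*, *tobi*, *rise*); -ru when the last vowel of the stem is a back vowel (*kogo*, *ewlu*, *fa*).
*igi* — last vowel /i/ (a front vowel) → -ni → *igini*.
Since the last vowel of *binu* is /u/ (a back vowel), it takes -ru, giving *binuru*.

igini, binuru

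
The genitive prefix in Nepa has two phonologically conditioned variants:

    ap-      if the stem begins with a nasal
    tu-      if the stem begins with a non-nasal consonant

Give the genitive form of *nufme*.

apnufme

*nufme*: first consonant = /n/, a nasal → ap- → *apnufme*.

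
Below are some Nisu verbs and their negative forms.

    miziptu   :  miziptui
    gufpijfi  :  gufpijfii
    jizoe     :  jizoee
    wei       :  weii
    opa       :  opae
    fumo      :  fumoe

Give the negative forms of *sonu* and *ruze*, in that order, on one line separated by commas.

sonui, ruzee

The alternation tracks the last vowel of the stem — -i when the last vowel of the stem is a high vowel (*miziptu*, *gufpijfi*, *wei*); -e when the last vowel of the stem is a non-high vowel (*jizoe*, *opa*, *fumo*).
*sonu* — last vowel /u/ (a high vowel) → -i → *sonui*.
The last vowel of *ruze* is /e/, which is a non-high vowel, so the suffix is -e, giving *ruzee*.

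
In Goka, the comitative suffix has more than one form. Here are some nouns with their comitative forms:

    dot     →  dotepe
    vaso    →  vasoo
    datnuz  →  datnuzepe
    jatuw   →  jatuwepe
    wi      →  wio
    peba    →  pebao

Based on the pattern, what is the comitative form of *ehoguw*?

ehoguwepe

The pattern is consonant vs. vowel: -epe when the stem ends in a consonant (*dot*, *datnuz*, *jatuw*); -o when the stem ends in a vowel (*vaso*, *wi*, *peba*).
*ehoguw* — final sound /w/ (a consonant) → -epe → *ehoguwepe*.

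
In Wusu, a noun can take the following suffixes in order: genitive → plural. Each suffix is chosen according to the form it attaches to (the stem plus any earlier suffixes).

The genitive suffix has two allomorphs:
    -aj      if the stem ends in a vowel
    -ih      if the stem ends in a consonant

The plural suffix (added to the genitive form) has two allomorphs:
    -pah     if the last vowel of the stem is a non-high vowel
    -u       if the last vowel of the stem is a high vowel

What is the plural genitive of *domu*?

domuajpah

*domu*: final sound = /u/, a vowel → -aj → *domuaj*.
The last vowel of the genitive form *domuaj* is /a/, which is a non-high vowel, so the plural suffix is -pah, giving *domuajpah*.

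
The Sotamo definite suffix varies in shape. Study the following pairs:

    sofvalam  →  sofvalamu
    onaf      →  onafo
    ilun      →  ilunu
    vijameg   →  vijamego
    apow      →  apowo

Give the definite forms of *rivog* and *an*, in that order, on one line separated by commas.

Looking at the final consonant of each stem: -u when the stem ends in a nasal (*sofvalam*, *ilun*); -o when the stem ends in a non-nasal consonant (*onaf*, *vijameg*, *apow*).
*rivog*: final consonant = /g/, non-nasal → -o → *rivogo*.
*an*: final consonant = /n/, a nasal → -u → *anu*.

rivogo, anu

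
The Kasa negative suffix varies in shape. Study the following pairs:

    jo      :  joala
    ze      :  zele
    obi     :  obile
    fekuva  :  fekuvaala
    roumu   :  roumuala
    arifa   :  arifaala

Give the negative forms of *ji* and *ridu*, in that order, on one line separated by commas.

Looking at the last vowel of each stem: -le when the last vowel of the stem is a front vowel (*ze*, *obi*); -ala when the last vowel of the stem is a back vowel (*jo*, *fekuva*, *roumu*, *arifa*).
Since the last vowel of *ji* is /i/ (a front vowel), it takes -le, giving *jile*.
The last vowel of *ridu* is /u/, which is a back vowel, so the suffix is -ala, giving *riduala*.

jile, riduala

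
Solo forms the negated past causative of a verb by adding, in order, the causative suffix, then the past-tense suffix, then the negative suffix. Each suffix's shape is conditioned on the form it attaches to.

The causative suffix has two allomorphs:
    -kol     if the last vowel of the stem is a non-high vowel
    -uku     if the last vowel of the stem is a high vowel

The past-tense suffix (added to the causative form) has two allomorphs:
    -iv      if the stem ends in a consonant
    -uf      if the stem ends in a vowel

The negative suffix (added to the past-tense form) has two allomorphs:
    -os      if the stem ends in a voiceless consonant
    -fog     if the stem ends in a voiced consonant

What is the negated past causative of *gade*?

*gade* — last vowel /e/ (a non-high vowel) → -kol → *gadekol*.
The causative form *gadekol*: final sound = /l/, a consonant → -iv → *gadekoliv*.
The final consonant of the past-tense form *gadekoliv* is /v/, which is voiced, so the negative suffix is -fog, giving *gadekolivfog*.

gadekolivfog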